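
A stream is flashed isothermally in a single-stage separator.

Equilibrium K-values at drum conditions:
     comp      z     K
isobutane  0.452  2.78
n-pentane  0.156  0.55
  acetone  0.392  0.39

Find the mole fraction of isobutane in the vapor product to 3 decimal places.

y_isobutane = 0.672

Rachford–Rice: g(ψ) = Σ zᵢ(Kᵢ−1)/(1+ψ(Kᵢ−1)) = 0.
Feasibility: ΣzᵢKᵢ = 1.495, Σzᵢ/Kᵢ = 1.451 — both > 1, two phases present.
Iterate (Newton) starting at ψ = 0.41:
  ψ = 0.410: g = 0.0602, g' = -0.785 → ψ = 0.487
  ψ = 0.487: g = 0.0012, g' = -0.758 → ψ = 0.488
Converged at ψ = 0.488.
Compositions from xᵢ = zᵢ/(1+ψ(Kᵢ−1)), yᵢ = Kᵢxᵢ:
  isobutane: x = 0.242, y = 0.672
  n-pentane: x = 0.200, y = 0.110
  acetone: x = 0.558, y = 0.218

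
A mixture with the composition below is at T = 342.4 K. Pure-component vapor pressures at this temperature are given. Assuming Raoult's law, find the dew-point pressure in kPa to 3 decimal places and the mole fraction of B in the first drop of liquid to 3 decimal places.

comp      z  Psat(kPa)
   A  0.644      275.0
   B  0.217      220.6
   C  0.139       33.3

Pdew = 133.339 kPa, x_B = 0.131

At the dew point ψ → 1, so Σzᵢ/Kᵢ = 1 with Kᵢ = Pᵢˢᵃᵗ/P ⇒ 1/P = Σzᵢ/Pᵢˢᵃᵗ.
1/P = 0.644/275.0 + 0.217/220.6 + 0.139/33.3 = 0.007500 ⇒ P = 133.339 kPa
xᵢ = zᵢP/Pᵢˢᵃᵗ ⇒ x_B = 0.217·133.339/220.6 = 0.131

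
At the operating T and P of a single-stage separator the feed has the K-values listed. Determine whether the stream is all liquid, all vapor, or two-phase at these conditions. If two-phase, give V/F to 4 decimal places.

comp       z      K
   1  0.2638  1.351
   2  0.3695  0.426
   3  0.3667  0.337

ΣzᵢKᵢ = 0.6374; Σzᵢ/Kᵢ = 2.1508.
Since ΣzᵢKᵢ < 1 the mixture is below its bubble point — single liquid phase.

all liquid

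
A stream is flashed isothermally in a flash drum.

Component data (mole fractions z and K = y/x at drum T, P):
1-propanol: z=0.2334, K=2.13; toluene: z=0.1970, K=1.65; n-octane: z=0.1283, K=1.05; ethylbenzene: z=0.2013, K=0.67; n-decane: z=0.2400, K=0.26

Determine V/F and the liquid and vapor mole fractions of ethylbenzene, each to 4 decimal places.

Rachford–Rice: g(V/F) = Σ zᵢ(Kᵢ−1)/(1+V/F(Kᵢ−1)) = 0.
g(0) = ΣzᵢKᵢ − 1 = 0.1542 and g(1) = 1 − Σzᵢ/Kᵢ = -0.5747, so a root lies in (0, 1).
Newton iteration, V/F⁰ = 0.5:
  V/F = 0.5000: g = -0.09004, g' = -0.5320 → V/F = 0.3307
  V/F = 0.3307: g = -0.00603, g' = -0.4726 → V/F = 0.3180
Converged at V/F = 0.3180.
Compositions from xᵢ = zᵢ/(1+V/F(Kᵢ−1)), yᵢ = Kᵢxᵢ:
  1-propanol: x = 0.1717, y = 0.3657
  toluene: x = 0.1633, y = 0.2694
  n-octane: x = 0.1263, y = 0.1326
  ethylbenzene: x = 0.2249, y = 0.1507
  n-decane: x = 0.3138, y = 0.0816

V/F = 0.3180, x_ethylbenzene = 0.2249, y_ethylbenzene = 0.1507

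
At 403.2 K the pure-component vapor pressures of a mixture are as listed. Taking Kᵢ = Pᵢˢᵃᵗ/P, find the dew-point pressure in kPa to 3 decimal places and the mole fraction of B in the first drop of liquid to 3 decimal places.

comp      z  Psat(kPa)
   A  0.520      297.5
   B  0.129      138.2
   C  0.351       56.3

At the dew point ψ → 1, so Σzᵢ/Kᵢ = 1 with Kᵢ = Pᵢˢᵃᵗ/P ⇒ 1/P = Σzᵢ/Pᵢˢᵃᵗ.
1/P = 0.520/297.5 + 0.129/138.2 + 0.351/56.3 = 0.008916 ⇒ P = 112.161 kPa
xᵢ = zᵢP/Pᵢˢᵃᵗ ⇒ x_B = 0.129·112.161/138.2 = 0.105

Pdew = 112.161 kPa, x_B = 0.105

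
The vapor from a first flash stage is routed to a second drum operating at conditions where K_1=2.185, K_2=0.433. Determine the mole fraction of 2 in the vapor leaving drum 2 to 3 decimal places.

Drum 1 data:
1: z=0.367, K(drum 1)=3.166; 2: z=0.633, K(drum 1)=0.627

Drum 1:
Let ψ₁ = V/F and solve Σ zᵢ(Kᵢ−1)/(1+ψ₁(Kᵢ−1)) = 0.
g(0) = ΣzᵢKᵢ − 1 = 0.559 and g(1) = 1 − Σzᵢ/Kᵢ = -0.125, so a root lies in (0, 1).
Iterate (Newton) starting at ψ₁ = 0.54:
  ψ₁ = 0.540: g = 0.0707, g' = -0.504 → ψ₁ = 0.680
  ψ₁ = 0.680: g = 0.0049, g' = -0.440 → ψ₁ = 0.692
Converged at ψ₁ = 0.692.
Drum-1 compositions:
  1: x = 0.147, y = 0.465
  2: x = 0.853, y = 0.535
Drum-2 feed = drum-1 vapor: z₂ = (0.4651, 0.5349).
Drum 2:
Material balance + equilibrium reduce to Σ zᵢ(Kᵢ−1)/(1+ψ₂(Kᵢ−1)) = 0.
Check two-phase: ΣzᵢKᵢ = 1.248 > 1 and Σzᵢ/Kᵢ = 1.448 > 1, so g(0) = 0.248 > 0 and g(1) = -0.448 < 0.
Newton iteration, ψ₂⁰ = 0.61:
  ψ₂ = 0.610: g = -0.1437, g' = -0.622 → ψ₂ = 0.379
  ψ₂ = 0.379: g = -0.0059, g' = -0.590 → ψ₂ = 0.369
Converged at ψ₂ = 0.369.
  1: x = 0.324, y = 0.707
  2: x = 0.676, y = 0.293

y_2 (drum 2) = 0.293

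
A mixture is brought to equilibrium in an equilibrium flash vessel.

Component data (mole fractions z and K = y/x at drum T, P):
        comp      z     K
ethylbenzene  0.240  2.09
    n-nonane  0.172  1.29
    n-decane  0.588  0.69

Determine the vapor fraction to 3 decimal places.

ψ = 0.487

Let ψ = V/F and solve Σ zᵢ(Kᵢ−1)/(1+ψ(Kᵢ−1)) = 0.
g(0) = ΣzᵢKᵢ − 1 = 0.129 and g(1) = 1 − Σzᵢ/Kᵢ = -0.100, so a root lies in (0, 1).
Newton–Raphson from ψ = 0.42:
  ψ = 0.420: g = 0.0143, g' = -0.220 → ψ = 0.485
  ψ = 0.485: g = 0.0003, g' = -0.211 → ψ = 0.487
Converged at ψ = 0.487.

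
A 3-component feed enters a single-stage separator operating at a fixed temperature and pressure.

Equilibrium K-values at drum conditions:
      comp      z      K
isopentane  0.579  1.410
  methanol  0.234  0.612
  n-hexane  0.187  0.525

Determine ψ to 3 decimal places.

Let ψ = V/F and solve Σ zᵢ(Kᵢ−1)/(1+ψ(Kᵢ−1)) = 0.
Feasibility: ΣzᵢKᵢ = 1.058, Σzᵢ/Kᵢ = 1.149 — both > 1, two phases present.
Iterate (Newton) starting at ψ = 0.5:
  ψ = 0.500: g = -0.0321, g' = -0.194 → ψ = 0.334
  ψ = 0.334: g = -0.0011, g' = -0.181 → ψ = 0.328
Converged at ψ = 0.328.

ψ = 0.328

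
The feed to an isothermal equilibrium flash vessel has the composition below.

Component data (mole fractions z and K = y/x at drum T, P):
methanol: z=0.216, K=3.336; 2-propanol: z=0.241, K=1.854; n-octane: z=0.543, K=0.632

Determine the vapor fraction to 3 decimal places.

Let ψ = V/F and solve Σ zᵢ(Kᵢ−1)/(1+ψ(Kᵢ−1)) = 0.
Check two-phase: ΣzᵢKᵢ = 1.511 > 1 and Σzᵢ/Kᵢ = 1.054 > 1, so g(0) = 0.511 > 0 and g(1) = -0.054 < 0.
Newton–Raphson from ψ = 0.5:
  ψ = 0.500: g = 0.1321, g' = -0.448 → ψ = 0.795
  ψ = 0.795: g = 0.0167, g' = -0.354 → ψ = 0.842
  ψ = 0.842: g = 0.0001, g' = -0.348 → ψ = 0.843
Converged at ψ = 0.843.

ψ = 0.843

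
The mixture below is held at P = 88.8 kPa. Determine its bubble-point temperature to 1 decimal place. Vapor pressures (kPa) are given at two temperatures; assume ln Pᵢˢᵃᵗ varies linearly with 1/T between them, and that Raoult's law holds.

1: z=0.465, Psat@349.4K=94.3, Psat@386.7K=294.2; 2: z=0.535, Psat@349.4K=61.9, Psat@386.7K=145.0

Bubble-point temperature: ΣzᵢPᵢˢᵃᵗ(T) = P. Interpolate ln Pᵢˢᵃᵗ = aᵢ + bᵢ/T.
  T = 349.4 K: ΣzᵢPᵢˢᵃᵗ = 76.97 kPa
  T = 386.7 K: ΣzᵢPᵢˢᵃᵗ = 214.38 kPa
  T = 368.0 K: ΣzᵢPᵢˢᵃᵗ = 131.33 kPa
  T = 358.7 K: ΣzᵢPᵢˢᵃᵗ = 101.17 kPa
  T = 354.0 K: ΣzᵢPᵢˢᵃᵗ = 88.25 kPa
  T = 356.4 K: ΣzᵢPᵢˢᵃᵗ = 94.67 kPa
Interpolating between 354.0 K and 356.4 K gives T ≈ 354.2 K.

T = 354.2 K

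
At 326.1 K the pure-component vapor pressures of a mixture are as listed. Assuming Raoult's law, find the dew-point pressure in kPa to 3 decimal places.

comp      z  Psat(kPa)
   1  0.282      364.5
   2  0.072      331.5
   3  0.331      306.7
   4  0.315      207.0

At the dew point ψ → 1, so Σzᵢ/Kᵢ = 1 with Kᵢ = Pᵢˢᵃᵗ/P ⇒ 1/P = Σzᵢ/Pᵢˢᵃᵗ.
1/P = 0.282/364.5 + 0.072/331.5 + 0.331/306.7 + 0.315/207.0 = 0.003592 ⇒ P = 278.410 kPa

Pdew = 278.410 kPa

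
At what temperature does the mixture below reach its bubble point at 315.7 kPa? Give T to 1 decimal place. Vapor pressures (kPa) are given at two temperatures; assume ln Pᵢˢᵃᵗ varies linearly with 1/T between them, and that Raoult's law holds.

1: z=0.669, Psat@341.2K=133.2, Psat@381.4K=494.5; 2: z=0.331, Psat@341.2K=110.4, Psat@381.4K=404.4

Bubble-point temperature: ΣzᵢPᵢˢᵃᵗ(T) = P. Interpolate ln Pᵢˢᵃᵗ = aᵢ + bᵢ/T.
  T = 341.2 K: ΣzᵢPᵢˢᵃᵗ = 125.65 kPa
  T = 381.4 K: ΣzᵢPᵢˢᵃᵗ = 464.68 kPa
  T = 361.3 K: ΣzᵢPᵢˢᵃᵗ = 250.59 kPa
  T = 371.4 K: ΣzᵢPᵢˢᵃᵗ = 344.63 kPa
  T = 366.4 K: ΣzᵢPᵢˢᵃᵗ = 294.98 kPa
  T = 368.9 K: ΣzᵢPᵢˢᵃᵗ = 319.01 kPa
Interpolating between 366.4 K and 368.9 K gives T ≈ 368.6 K.

T = 368.6 K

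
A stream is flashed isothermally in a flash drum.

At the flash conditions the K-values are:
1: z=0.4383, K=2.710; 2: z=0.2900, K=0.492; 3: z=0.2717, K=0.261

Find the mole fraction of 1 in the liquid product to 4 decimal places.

x_1 = 0.2680

Rachford–Rice: g(β) = Σ zᵢ(Kᵢ−1)/(1+β(Kᵢ−1)) = 0.
Check two-phase: ΣzᵢKᵢ = 1.4014 > 1 and Σzᵢ/Kᵢ = 1.7922 > 1, so g(0) = 0.4014 > 0 and g(1) = -0.7922 < 0.
Newton–Raphson from β = 0.5:
  β = 0.5000: g = -0.11190, g' = -0.8802 → β = 0.3729
  β = 0.3729: g = -0.00123, g' = -0.8745 → β = 0.3715
Converged at β = 0.3715.
Compositions from xᵢ = zᵢ/(1+β(Kᵢ−1)), yᵢ = Kᵢxᵢ:
  1: x = 0.2680, y = 0.7264
  2: x = 0.3575, y = 0.1759
  3: x = 0.3745, y = 0.0977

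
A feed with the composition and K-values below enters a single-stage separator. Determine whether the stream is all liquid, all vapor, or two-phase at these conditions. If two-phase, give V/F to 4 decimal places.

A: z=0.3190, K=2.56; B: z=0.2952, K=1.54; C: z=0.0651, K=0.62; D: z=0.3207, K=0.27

two-phase, V/F = 0.5079

ΣzᵢKᵢ = 1.3982; Σzᵢ/Kᵢ = 1.6091.
Both exceed 1, so a two-phase solution exists.
Let ψ = V/F and solve Σ zᵢ(Kᵢ−1)/(1+ψ(Kᵢ−1)) = 0.
Newton iteration, ψ⁰ = 0.5:
  ψ = 0.5000: g = 0.00587, g' = -0.7366 → ψ = 0.5080
  ψ = 0.5080: g = -0.00002, g' = -0.7408 → ψ = 0.5079
Converged at ψ = 0.5079.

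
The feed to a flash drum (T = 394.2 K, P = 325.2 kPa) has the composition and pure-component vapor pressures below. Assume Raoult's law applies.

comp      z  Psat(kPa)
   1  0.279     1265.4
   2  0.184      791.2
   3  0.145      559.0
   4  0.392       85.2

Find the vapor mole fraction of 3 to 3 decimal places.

Raoult's law: Kᵢ = Pᵢˢᵃᵗ/P = Pᵢˢᵃᵗ/325.2.
  K_1 = 1265.4/325.2 = 3.89114, K_2 = 791.2/325.2 = 2.43296, K_3 = 559.0/325.2 = 1.71894, K_4 = 85.2/325.2 = 0.26199
Let ψ = V/F and solve Σ zᵢ(Kᵢ−1)/(1+ψ(Kᵢ−1)) = 0.
g(0) = ΣzᵢKᵢ − 1 = 0.885 and g(1) = 1 − Σzᵢ/Kᵢ = -0.728, so a root lies in (0, 1).
Newton iteration, ψ⁰ = 0.63:
  ψ = 0.630: g = -0.0445, g' = -1.179 → ψ = 0.592
Converged at ψ = 0.592.
Compositions from xᵢ = zᵢ/(1+ψ(Kᵢ−1)), yᵢ = Kᵢxᵢ:
  1: x = 0.103, y = 0.401
  2: x = 0.100, y = 0.242
  3: x = 0.102, y = 0.175
  4: x = 0.696, y = 0.182

y_3 = 0.175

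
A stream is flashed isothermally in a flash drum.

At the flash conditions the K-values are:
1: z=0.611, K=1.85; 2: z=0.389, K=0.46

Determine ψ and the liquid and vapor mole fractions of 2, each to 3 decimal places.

ψ = 0.674, x_2 = 0.612, y_2 = 0.281

Rachford–Rice: g(ψ) = Σ zᵢ(Kᵢ−1)/(1+ψ(Kᵢ−1)) = 0.
g(0) = ΣzᵢKᵢ − 1 = 0.309 and g(1) = 1 − Σzᵢ/Kᵢ = -0.176, so a root lies in (0, 1).
Binary case is linear: z₁(K₁−1)(1+ψ(K₂−1)) + z₂(K₂−1)(1+ψ(K₁−1)) = 0
⇒ ψ = [z₁(K₁−1)+z₂(K₂−1)] / [−(K₁−1)(K₂−1)] = 0.3093/0.4590 = 0.674
Compositions from xᵢ = zᵢ/(1+ψ(Kᵢ−1)), yᵢ = Kᵢxᵢ:
  1: x = 0.388, y = 0.719
  2: x = 0.612, y = 0.281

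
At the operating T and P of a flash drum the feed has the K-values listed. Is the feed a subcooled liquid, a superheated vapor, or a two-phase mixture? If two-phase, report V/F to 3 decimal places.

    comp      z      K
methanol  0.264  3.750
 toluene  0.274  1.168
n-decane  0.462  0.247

two-phase, V/F = 0.293

ΣzᵢKᵢ = 1.424; Σzᵢ/Kᵢ = 2.175.
Both exceed 1, so a two-phase solution exists.
Let ψ = V/F and solve Σ zᵢ(Kᵢ−1)/(1+ψ(Kᵢ−1)) = 0.
Newton iteration, ψ⁰ = 0.4:
  ψ = 0.400: g = -0.1090, g' = -0.996 → ψ = 0.291
  ψ = 0.291: g = 0.0021, g' = -1.053 → ψ = 0.293
Converged at ψ = 0.293.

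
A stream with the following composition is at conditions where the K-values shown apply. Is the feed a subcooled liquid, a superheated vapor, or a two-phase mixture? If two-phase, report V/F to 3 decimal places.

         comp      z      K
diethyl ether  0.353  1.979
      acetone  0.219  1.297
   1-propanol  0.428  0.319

two-phase, V/F = 0.225

ΣzᵢKᵢ = 1.119; Σzᵢ/Kᵢ = 1.689.
Both exceed 1, so a two-phase solution exists.
Let ψ = V/F and solve Σ zᵢ(Kᵢ−1)/(1+ψ(Kᵢ−1)) = 0.
Iterate (Newton) starting at ψ = 0.5:
  ψ = 0.500: g = -0.1533, g' = -0.624 → ψ = 0.254
  ψ = 0.254: g = -0.0152, g' = -0.524 → ψ = 0.225
Converged at ψ = 0.225.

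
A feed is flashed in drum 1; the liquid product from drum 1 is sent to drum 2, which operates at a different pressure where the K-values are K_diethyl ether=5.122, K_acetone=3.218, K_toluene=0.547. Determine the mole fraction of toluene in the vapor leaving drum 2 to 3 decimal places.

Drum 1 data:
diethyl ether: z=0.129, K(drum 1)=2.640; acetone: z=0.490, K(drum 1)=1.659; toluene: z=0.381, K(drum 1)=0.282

y_toluene (drum 2) = 0.461

Drum 1:
Let ψ₁ = V/F and solve Σ zᵢ(Kᵢ−1)/(1+ψ₁(Kᵢ−1)) = 0.
g(0) = ΣzᵢKᵢ − 1 = 0.261 and g(1) = 1 − Σzᵢ/Kᵢ = -0.695, so a root lies in (0, 1).
Iterate (Newton) starting at ψ₁ = 0.5:
  ψ₁ = 0.500: g = -0.0676, g' = -0.703 → ψ₁ = 0.404
  ψ₁ = 0.404: g = -0.0029, g' = -0.648 → ψ₁ = 0.399
Converged at ψ₁ = 0.399.
Drum-1 compositions:
  diethyl ether: x = 0.078, y = 0.206
  acetone: x = 0.388, y = 0.644
  toluene: x = 0.534, y = 0.151
Drum-2 feed = drum-1 liquid: z₂ = (0.0780, 0.3879, 0.5341).
Drum 2:
Rachford–Rice: g(ψ₂) = Σ zᵢ(Kᵢ−1)/(1+ψ₂(Kᵢ−1)) = 0.
Check two-phase: ΣzᵢKᵢ = 1.940 > 1 and Σzᵢ/Kᵢ = 1.112 > 1, so g(0) = 0.940 > 0 and g(1) = -0.112 < 0.
Newton iteration, ψ₂⁰ = 0.58:
  ψ₂ = 0.580: g = 0.1429, g' = -0.682 → ψ₂ = 0.790
  ψ₂ = 0.790: g = 0.0116, g' = -0.591 → ψ₂ = 0.809
Converged at ψ₂ = 0.809.
  diethyl ether: x = 0.018, y = 0.092
  acetone: x = 0.139, y = 0.447
  toluene: x = 0.843, y = 0.461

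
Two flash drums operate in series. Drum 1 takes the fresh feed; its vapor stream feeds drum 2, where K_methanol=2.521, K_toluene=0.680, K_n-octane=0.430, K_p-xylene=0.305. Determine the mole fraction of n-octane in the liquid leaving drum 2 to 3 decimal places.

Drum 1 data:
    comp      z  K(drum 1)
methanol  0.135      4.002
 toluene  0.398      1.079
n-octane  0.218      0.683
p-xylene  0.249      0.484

Drum 1:
Rachford–Rice: g(ψ₁) = Σ zᵢ(Kᵢ−1)/(1+ψ₁(Kᵢ−1)) = 0.
Feasibility: ΣzᵢKᵢ = 1.239, Σzᵢ/Kᵢ = 1.236 — both > 1, two phases present.
Newton iteration, ψ₁⁰ = 0.35:
  ψ₁ = 0.350: g = -0.0063, g' = -0.418 → ψ₁ = 0.335
Converged at ψ₁ = 0.335.
Drum-1 compositions:
  methanol: x = 0.067, y = 0.269
  toluene: x = 0.388, y = 0.418
  n-octane: x = 0.244, y = 0.167
  p-xylene: x = 0.301, y = 0.146
Drum-2 feed = drum-1 vapor: z₂ = (0.2693, 0.4184, 0.1666, 0.1457).
Drum 2:
Rachford–Rice: g(ψ₂) = Σ zᵢ(Kᵢ−1)/(1+ψ₂(Kᵢ−1)) = 0.
g(0) = ΣzᵢKᵢ − 1 = 0.080 and g(1) = 1 − Σzᵢ/Kᵢ = -0.587, so a root lies in (0, 1).
Newton–Raphson from ψ₂ = 0.57:
  ψ₂ = 0.570: g = -0.2527, g' = -0.555 → ψ₂ = 0.114
  ψ₂ = 0.114: g = -0.0016, g' = -0.643 → ψ₂ = 0.112
Converged at ψ₂ = 0.112.
  methanol: x = 0.230, y = 0.580
  toluene: x = 0.434, y = 0.295
  n-octane: x = 0.178, y = 0.077
  p-xylene: x = 0.158, y = 0.048

x_n-octane (drum 2) = 0.178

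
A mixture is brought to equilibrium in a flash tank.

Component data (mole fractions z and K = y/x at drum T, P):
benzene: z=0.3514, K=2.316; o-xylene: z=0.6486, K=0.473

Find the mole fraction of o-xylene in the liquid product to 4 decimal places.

x_o-xylene = 0.7141

Binary case is linear: z₁(K₁−1)(1+V/F(K₂−1)) + z₂(K₂−1)(1+V/F(K₁−1)) = 0
⇒ V/F = [z₁(K₁−1)+z₂(K₂−1)] / [−(K₁−1)(K₂−1)] = 0.12063/0.69353 = 0.1739
Compositions from xᵢ = zᵢ/(1+V/F(Kᵢ−1)), yᵢ = Kᵢxᵢ:
  benzene: x = 0.2859, y = 0.6623
  o-xylene: x = 0.7141, y = 0.3377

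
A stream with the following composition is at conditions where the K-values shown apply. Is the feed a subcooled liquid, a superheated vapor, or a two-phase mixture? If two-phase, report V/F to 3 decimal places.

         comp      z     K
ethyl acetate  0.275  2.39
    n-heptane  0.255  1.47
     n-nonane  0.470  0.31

two-phase, V/F = 0.249

ΣzᵢKᵢ = 1.178; Σzᵢ/Kᵢ = 1.805.
Both exceed 1, so a two-phase solution exists.
Let ψ = V/F and solve Σ zᵢ(Kᵢ−1)/(1+ψ(Kᵢ−1)) = 0.
Newton iteration, ψ⁰ = 0.66:
  ψ = 0.660: g = -0.3046, g' = -0.932 → ψ = 0.333
  ψ = 0.333: g = -0.0561, g' = -0.668 → ψ = 0.249
Converged at ψ = 0.249.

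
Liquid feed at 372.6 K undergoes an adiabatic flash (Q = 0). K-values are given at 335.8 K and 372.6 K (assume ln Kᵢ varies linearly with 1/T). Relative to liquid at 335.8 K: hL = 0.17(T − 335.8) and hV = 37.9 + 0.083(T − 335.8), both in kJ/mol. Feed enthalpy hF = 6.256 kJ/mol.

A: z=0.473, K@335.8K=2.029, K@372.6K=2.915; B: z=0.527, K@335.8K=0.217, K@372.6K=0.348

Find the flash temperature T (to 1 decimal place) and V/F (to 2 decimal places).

T = 340.2 K, V/F = 0.15

Adiabatic flash: solve Rachford–Rice at each trial T, then check hF = ψ·hV(T) + (1−ψ)·hL(T).
  T = 335.8 K: K = (2.029, 0.217), RR gives ψ = 0.092, H_out = 3.484 kJ/mol
  T = 372.6 K: K = (2.915, 0.348), RR gives ψ = 0.450, H_out = 21.879 kJ/mol
  T = 354.2 K: K = (2.455, 0.278), RR gives ψ = 0.293, H_out = 13.767 kJ/mol
  T = 345.0 K: K = (2.238, 0.247), RR gives ψ = 0.202, H_out = 9.054 kJ/mol
  T = 340.4 K: K = (2.132, 0.231), RR gives ψ = 0.150, H_out = 6.406 kJ/mol
  T = 338.1 K: K = (2.080, 0.224), RR gives ψ = 0.122, H_out = 4.984 kJ/mol
Linear interpolation between T = 338.1 (H_out = 4.984) and T = 340.4 (H_out = 6.406) on hF = 6.256 gives T ≈ 340.2 K, at which ψ = 0.15.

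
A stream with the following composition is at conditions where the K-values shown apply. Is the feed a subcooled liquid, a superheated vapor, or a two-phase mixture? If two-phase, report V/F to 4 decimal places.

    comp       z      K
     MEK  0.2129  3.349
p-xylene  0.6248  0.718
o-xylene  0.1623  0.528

two-phase, V/F = 0.3232

ΣzᵢKᵢ = 1.2473; Σzᵢ/Kᵢ = 1.2412.
Both exceed 1, so a two-phase solution exists.
Let ψ = V/F and solve Σ zᵢ(Kᵢ−1)/(1+ψ(Kᵢ−1)) = 0.
Iterate (Newton) starting at ψ = 0.41:
  ψ = 0.4100: g = -0.03946, g' = -0.4240 → ψ = 0.3169
  ψ = 0.3169: g = 0.00312, g' = -0.4960 → ψ = 0.3232
Converged at ψ = 0.3232.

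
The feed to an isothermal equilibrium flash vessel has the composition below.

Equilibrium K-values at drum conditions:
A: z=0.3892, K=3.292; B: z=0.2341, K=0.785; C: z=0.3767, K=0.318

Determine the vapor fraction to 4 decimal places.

ψ = 0.4646

Material balance + equilibrium reduce to Σ zᵢ(Kᵢ−1)/(1+ψ(Kᵢ−1)) = 0.
Check two-phase: ΣzᵢKᵢ = 1.5848 > 1 and Σzᵢ/Kᵢ = 1.6010 > 1, so g(0) = 0.5848 > 0 and g(1) = -0.6010 < 0.
Newton–Raphson from ψ = 0.5:
  ψ = 0.5000: g = -0.03056, g' = -0.8610 → ψ = 0.4645
  ψ = 0.4645: g = 0.00011, g' = -0.8684 → ψ = 0.4646
Converged at ψ = 0.4646.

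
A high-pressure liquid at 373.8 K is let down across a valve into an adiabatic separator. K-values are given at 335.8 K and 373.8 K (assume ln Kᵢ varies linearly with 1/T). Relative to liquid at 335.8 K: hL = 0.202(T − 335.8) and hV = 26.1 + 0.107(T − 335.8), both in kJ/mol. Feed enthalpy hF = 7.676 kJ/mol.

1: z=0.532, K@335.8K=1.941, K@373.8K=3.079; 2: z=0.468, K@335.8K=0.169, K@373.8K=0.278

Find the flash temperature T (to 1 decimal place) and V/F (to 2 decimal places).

Adiabatic flash: solve Rachford–Rice at each trial T, then check hF = ψ·hV(T) + (1−ψ)·hL(T).
  T = 335.8 K: K = (1.941, 0.169), RR gives ψ = 0.143, H_out = 3.728 kJ/mol
  T = 373.8 K: K = (3.079, 0.278), RR gives ψ = 0.512, H_out = 19.185 kJ/mol
  T = 354.8 K: K = (2.475, 0.220), RR gives ψ = 0.364, H_out = 12.693 kJ/mol
  T = 345.3 K: K = (2.199, 0.193), RR gives ψ = 0.269, H_out = 8.704 kJ/mol
  T = 340.6 K: K = (2.069, 0.181), RR gives ψ = 0.212, H_out = 6.404 kJ/mol
  T = 343.0 K: K = (2.135, 0.187), RR gives ψ = 0.242, H_out = 7.612 kJ/mol
Linear interpolation between T = 343.0 (H_out = 7.612) and T = 345.3 (H_out = 8.704) on hF = 7.676 gives T ≈ 343.1 K, at which ψ = 0.24.

T = 343.1 K, V/F = 0.24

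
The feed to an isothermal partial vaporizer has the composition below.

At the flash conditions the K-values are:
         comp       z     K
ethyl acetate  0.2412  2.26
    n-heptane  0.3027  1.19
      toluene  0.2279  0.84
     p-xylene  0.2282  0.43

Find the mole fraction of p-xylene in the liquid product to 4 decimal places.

Let ψ = V/F and solve Σ zᵢ(Kᵢ−1)/(1+ψ(Kᵢ−1)) = 0.
g(0) = ΣzᵢKᵢ − 1 = 0.1949 and g(1) = 1 − Σzᵢ/Kᵢ = -0.1631, so a root lies in (0, 1).
Newton–Raphson from ψ = 0.52:
  ψ = 0.5200: g = 0.01131, g' = -0.3055 → ψ = 0.5570
  ψ = 0.5570: g = -0.00003, g' = -0.3074 → ψ = 0.5569
Converged at ψ = 0.5569.
Compositions from xᵢ = zᵢ/(1+ψ(Kᵢ−1)), yᵢ = Kᵢxᵢ:
  ethyl acetate: x = 0.1417, y = 0.3203
  n-heptane: x = 0.2737, y = 0.3257
  toluene: x = 0.2502, y = 0.2102
  p-xylene: x = 0.3343, y = 0.1438

x_p-xylene = 0.3343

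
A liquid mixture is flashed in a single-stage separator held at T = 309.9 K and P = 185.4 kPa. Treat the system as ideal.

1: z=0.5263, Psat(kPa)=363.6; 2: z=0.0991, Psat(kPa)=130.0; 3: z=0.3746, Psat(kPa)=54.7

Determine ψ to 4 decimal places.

Raoult's law: Kᵢ = Pᵢˢᵃᵗ/P = Pᵢˢᵃᵗ/185.4.
  K_1 = 363.6/185.4 = 1.961165, K_2 = 130.0/185.4 = 0.701187, K_3 = 54.7/185.4 = 0.295038
Rachford–Rice: g(ψ) = Σ zᵢ(Kᵢ−1)/(1+ψ(Kᵢ−1)) = 0.
Feasibility: ΣzᵢKᵢ = 1.2122, Σzᵢ/Kᵢ = 1.6794 — both > 1, two phases present.
Iterate (Newton) starting at ψ = 0.5:
  ψ = 0.5000: g = -0.10098, g' = -0.6780 → ψ = 0.3511
  ψ = 0.3511: g = -0.00578, g' = -0.6116 → ψ = 0.3416
Converged at ψ = 0.3416.

ψ = 0.3416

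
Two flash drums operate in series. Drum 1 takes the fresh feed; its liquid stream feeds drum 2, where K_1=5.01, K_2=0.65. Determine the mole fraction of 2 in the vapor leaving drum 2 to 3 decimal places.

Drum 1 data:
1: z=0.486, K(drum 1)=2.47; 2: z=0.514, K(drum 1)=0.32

y_2 (drum 2) = 0.598

Drum 1:
Material balance + equilibrium reduce to Σ zᵢ(Kᵢ−1)/(1+ψ₁(Kᵢ−1)) = 0.
g(0) = ΣzᵢKᵢ − 1 = 0.365 and g(1) = 1 − Σzᵢ/Kᵢ = -0.803, so a root lies in (0, 1).
Binary case is linear: z₁(K₁−1)(1+ψ₁(K₂−1)) + z₂(K₂−1)(1+ψ₁(K₁−1)) = 0
⇒ ψ₁ = [z₁(K₁−1)+z₂(K₂−1)] / [−(K₁−1)(K₂−1)] = 0.3649/0.9996 = 0.365
Drum-1 compositions:
  1: x = 0.316, y = 0.781
  2: x = 0.684, y = 0.219
Drum-2 feed = drum-1 liquid: z₂ = (0.3163, 0.6837).
Drum 2:
Binary case is linear: z₁(K₁−1)(1+ψ₂(K₂−1)) + z₂(K₂−1)(1+ψ₂(K₁−1)) = 0
⇒ ψ₂ = [z₁(K₁−1)+z₂(K₂−1)] / [−(K₁−1)(K₂−1)] = 1.0290/1.4035 = 0.733
  1: x = 0.080, y = 0.402
  2: x = 0.920, y = 0.598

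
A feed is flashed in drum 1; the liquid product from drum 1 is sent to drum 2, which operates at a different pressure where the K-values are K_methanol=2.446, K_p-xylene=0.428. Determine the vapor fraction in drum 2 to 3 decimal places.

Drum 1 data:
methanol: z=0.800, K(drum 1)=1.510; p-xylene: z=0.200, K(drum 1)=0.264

V/F (drum 2) = 0.750

Drum 1:
Rachford–Rice: g(ψ₁) = Σ zᵢ(Kᵢ−1)/(1+ψ₁(Kᵢ−1)) = 0.
Check two-phase: ΣzᵢKᵢ = 1.261 > 1 and Σzᵢ/Kᵢ = 1.287 > 1, so g(0) = 0.261 > 0 and g(1) = -0.287 < 0.
Binary case is linear: z₁(K₁−1)(1+ψ₁(K₂−1)) + z₂(K₂−1)(1+ψ₁(K₁−1)) = 0
⇒ ψ₁ = [z₁(K₁−1)+z₂(K₂−1)] / [−(K₁−1)(K₂−1)] = 0.2608/0.3754 = 0.695
Drum-1 compositions:
  methanol: x = 0.591, y = 0.892
  p-xylene: x = 0.409, y = 0.108
Drum-2 feed = drum-1 liquid: z₂ = (0.5907, 0.4093).
Drum 2:
Material balance + equilibrium reduce to Σ zᵢ(Kᵢ−1)/(1+ψ₂(Kᵢ−1)) = 0.
Feasibility: ΣzᵢKᵢ = 1.620, Σzᵢ/Kᵢ = 1.198 — both > 1, two phases present.
Binary case is linear: z₁(K₁−1)(1+ψ₂(K₂−1)) + z₂(K₂−1)(1+ψ₂(K₁−1)) = 0
⇒ ψ₂ = [z₁(K₁−1)+z₂(K₂−1)] / [−(K₁−1)(K₂−1)] = 0.6200/0.8271 = 0.750
  methanol: x = 0.283, y = 0.693
  p-xylene: x = 0.717, y = 0.307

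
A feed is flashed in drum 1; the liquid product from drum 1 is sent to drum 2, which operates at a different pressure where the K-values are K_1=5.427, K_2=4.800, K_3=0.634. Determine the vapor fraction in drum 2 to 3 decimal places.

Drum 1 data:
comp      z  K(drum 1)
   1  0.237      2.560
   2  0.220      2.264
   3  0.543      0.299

Drum 1:
Newton iteration, ψ₁⁰ = 0.36:
  ψ₁ = 0.360: g = -0.0813, g' = -0.880 → ψ₁ = 0.268
Converged at ψ₁ = 0.268.
Drum-1 compositions:
  1: x = 0.167, y = 0.428
  2: x = 0.164, y = 0.372
  3: x = 0.668, y = 0.200
Drum-2 feed = drum-1 liquid: z₂ = (0.1672, 0.1644, 0.6684).
Drum 2:
Material balance + equilibrium reduce to Σ zᵢ(Kᵢ−1)/(1+ψ₂(Kᵢ−1)) = 0.
g(0) = ΣzᵢKᵢ − 1 = 1.120 and g(1) = 1 − Σzᵢ/Kᵢ = -0.119, so a root lies in (0, 1).
Iterate (Newton) starting at ψ₂ = 0.5:
  ψ₂ = 0.500: g = 0.1463, g' = -0.734 → ψ₂ = 0.699
  ψ₂ = 0.699: g = 0.0227, g' = -0.534 → ψ₂ = 0.742
  ψ₂ = 0.742: g = 0.0005, g' = -0.510 → ψ₂ = 0.743
Converged at ψ₂ = 0.743.
  1: x = 0.039, y = 0.212
  2: x = 0.043, y = 0.206
  3: x = 0.918, y = 0.582

V/F (drum 2) = 0.743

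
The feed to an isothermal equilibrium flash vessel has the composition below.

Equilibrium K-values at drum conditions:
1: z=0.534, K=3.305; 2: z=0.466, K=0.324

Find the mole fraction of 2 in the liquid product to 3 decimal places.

Binary case is linear: z₁(K₁−1)(1+β(K₂−1)) + z₂(K₂−1)(1+β(K₁−1)) = 0
⇒ β = [z₁(K₁−1)+z₂(K₂−1)] / [−(K₁−1)(K₂−1)] = 0.9159/1.5582 = 0.588
Compositions from xᵢ = zᵢ/(1+β(Kᵢ−1)), yᵢ = Kᵢxᵢ:
  1: x = 0.227, y = 0.749
  2: x = 0.773, y = 0.251

x_2 = 0.773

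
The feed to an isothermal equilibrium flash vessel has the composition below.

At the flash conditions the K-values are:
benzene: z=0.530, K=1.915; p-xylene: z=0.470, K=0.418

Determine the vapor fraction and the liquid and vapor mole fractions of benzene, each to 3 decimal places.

Binary case is linear: z₁(K₁−1)(1+ψ(K₂−1)) + z₂(K₂−1)(1+ψ(K₁−1)) = 0
⇒ ψ = [z₁(K₁−1)+z₂(K₂−1)] / [−(K₁−1)(K₂−1)] = 0.2114/0.5325 = 0.397
Compositions from xᵢ = zᵢ/(1+ψ(Kᵢ−1)), yᵢ = Kᵢxᵢ:
  benzene: x = 0.389, y = 0.745
  p-xylene: x = 0.611, y = 0.255

ψ = 0.397, x_benzene = 0.389, y_benzene = 0.745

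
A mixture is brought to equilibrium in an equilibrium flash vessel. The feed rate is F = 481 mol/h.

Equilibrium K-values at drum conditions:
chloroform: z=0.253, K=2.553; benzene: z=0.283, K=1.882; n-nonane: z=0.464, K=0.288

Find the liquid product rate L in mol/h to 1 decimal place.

L = 309.5 mol/h

Material balance + equilibrium reduce to Σ zᵢ(Kᵢ−1)/(1+ψ(Kᵢ−1)) = 0.
Feasibility: ΣzᵢKᵢ = 1.312, Σzᵢ/Kᵢ = 1.861 — both > 1, two phases present.
Newton iteration, ψ⁰ = 0.5:
  ψ = 0.500: g = -0.1186, g' = -0.867 → ψ = 0.363
  ψ = 0.363: g = -0.0053, g' = -0.804 → ψ = 0.357
Converged at ψ = 0.357.
Then V = ψ·F = 0.3566·481 = 171.5 mol/h and L = F − V = 309.5 mol/h.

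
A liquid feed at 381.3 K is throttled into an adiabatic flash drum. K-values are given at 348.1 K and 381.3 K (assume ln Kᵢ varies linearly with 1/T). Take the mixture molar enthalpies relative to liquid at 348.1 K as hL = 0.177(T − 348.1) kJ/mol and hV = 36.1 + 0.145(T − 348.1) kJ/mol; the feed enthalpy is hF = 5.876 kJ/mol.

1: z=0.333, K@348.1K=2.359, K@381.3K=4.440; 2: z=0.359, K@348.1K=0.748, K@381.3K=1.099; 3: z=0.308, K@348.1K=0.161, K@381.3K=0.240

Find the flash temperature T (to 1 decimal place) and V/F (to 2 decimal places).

Adiabatic flash: solve Rachford–Rice at each trial T, then check hF = ψ·hV(T) + (1−ψ)·hL(T).
  T = 348.1 K: K = (2.359, 0.748, 0.161), RR gives ψ = 0.131, H_out = 4.743 kJ/mol
  T = 381.3 K: K = (4.440, 1.099, 0.240), RR gives ψ = 0.577, H_out = 26.110 kJ/mol
  T = 364.7 K: K = (3.283, 0.915, 0.198), RR gives ψ = 0.402, H_out = 17.253 kJ/mol
  T = 356.4 K: K = (2.794, 0.829, 0.179), RR gives ψ = 0.286, H_out = 11.713 kJ/mol
  T = 352.2 K: K = (2.567, 0.787, 0.170), RR gives ψ = 0.214, H_out = 8.420 kJ/mol
  T = 350.1 K: K = (2.459, 0.767, 0.165), RR gives ψ = 0.173, H_out = 6.603 kJ/mol
Linear interpolation between T = 348.1 (H_out = 4.743) and T = 350.1 (H_out = 6.603) on hF = 5.876 gives T ≈ 349.3 K, at which ψ = 0.16.

T = 349.3 K, V/F = 0.16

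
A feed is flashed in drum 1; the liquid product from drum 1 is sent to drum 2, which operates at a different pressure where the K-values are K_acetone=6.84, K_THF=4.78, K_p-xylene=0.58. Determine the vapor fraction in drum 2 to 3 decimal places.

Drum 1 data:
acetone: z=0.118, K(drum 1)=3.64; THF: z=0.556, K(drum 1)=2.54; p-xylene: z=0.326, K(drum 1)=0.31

Drum 1:
Let ψ₁ = V/F and solve Σ zᵢ(Kᵢ−1)/(1+ψ₁(Kᵢ−1)) = 0.
Feasibility: ΣzᵢKᵢ = 1.943, Σzᵢ/Kᵢ = 1.303 — both > 1, two phases present.
Newton iteration, ψ₁⁰ = 0.47:
  ψ₁ = 0.470: g = 0.3028, g' = -0.947 → ψ₁ = 0.790
  ψ₁ = 0.790: g = -0.0068, g' = -1.104 → ψ₁ = 0.783
Converged at ψ₁ = 0.783.
Drum-1 compositions:
  acetone: x = 0.038, y = 0.140
  THF: x = 0.252, y = 0.640
  p-xylene: x = 0.710, y = 0.220
Drum-2 feed = drum-1 liquid: z₂ = (0.0385, 0.2520, 0.7096).
Drum 2:
Iterate (Newton) starting at ψ₂ = 0.5:
  ψ₂ = 0.500: g = 0.0097, g' = -0.717 → ψ₂ = 0.513
  ψ₂ = 0.513: g = 0.0001, g' = -0.702 → ψ₂ = 0.514
Converged at ψ₂ = 0.514.
  acetone: x = 0.010, y = 0.066
  THF: x = 0.086, y = 0.409
  p-xylene: x = 0.905, y = 0.525

V/F (drum 2) = 0.514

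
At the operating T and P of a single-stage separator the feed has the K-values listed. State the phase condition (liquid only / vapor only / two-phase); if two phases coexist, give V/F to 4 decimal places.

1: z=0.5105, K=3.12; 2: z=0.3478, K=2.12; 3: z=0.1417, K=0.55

vapor only

ΣzᵢKᵢ = 2.4080; Σzᵢ/Kᵢ = 0.5853.
Since Σzᵢ/Kᵢ < 1 the mixture is above its dew point — single vapor phase.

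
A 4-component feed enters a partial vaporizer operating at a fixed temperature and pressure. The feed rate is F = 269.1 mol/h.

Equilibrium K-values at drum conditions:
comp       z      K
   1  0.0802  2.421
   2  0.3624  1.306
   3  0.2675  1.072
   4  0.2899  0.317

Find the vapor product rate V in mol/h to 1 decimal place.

Let ψ = V/F and solve Σ zᵢ(Kᵢ−1)/(1+ψ(Kᵢ−1)) = 0.
g(0) = ΣzᵢKᵢ − 1 = 0.0461 and g(1) = 1 − Σzᵢ/Kᵢ = -0.4747, so a root lies in (0, 1).
Iterate (Newton) starting at ψ = 0.5:
  ψ = 0.5000: g = -0.11929, g' = -0.3940 → ψ = 0.1973
  ψ = 0.1973: g = -0.01625, g' = -0.3110 → ψ = 0.1450
  ψ = 0.1450: g = -0.00003, g' = -0.3104 → ψ = 0.1449
Converged at ψ = 0.1449.
Then V = ψ·F = 0.1449·269.1 = 39.0 mol/h and L = F − V = 230.1 mol/h.

V = 39.0 mol/h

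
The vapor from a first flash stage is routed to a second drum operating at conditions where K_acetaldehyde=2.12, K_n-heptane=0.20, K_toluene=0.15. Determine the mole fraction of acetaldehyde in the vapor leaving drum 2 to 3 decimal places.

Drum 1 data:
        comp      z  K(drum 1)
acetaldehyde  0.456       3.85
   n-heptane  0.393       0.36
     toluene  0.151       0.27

y_acetaldehyde (drum 2) = 0.891

Drum 1:
Let ψ₁ = V/F and solve Σ zᵢ(Kᵢ−1)/(1+ψ₁(Kᵢ−1)) = 0.
g(0) = ΣzᵢKᵢ − 1 = 0.938 and g(1) = 1 − Σzᵢ/Kᵢ = -0.769, so a root lies in (0, 1).
Newton–Raphson from ψ₁ = 0.34:
  ψ₁ = 0.340: g = 0.1919, g' = -1.361 → ψ₁ = 0.481
  ψ₁ = 0.481: g = 0.0148, g' = -1.186 → ψ₁ = 0.494
Converged at ψ₁ = 0.494.
Drum-1 compositions:
  acetaldehyde: x = 0.189, y = 0.729
  n-heptane: x = 0.574, y = 0.207
  toluene: x = 0.236, y = 0.064
Drum-2 feed = drum-1 vapor: z₂ = (0.7295, 0.2068, 0.0637).
Drum 2:
Rachford–Rice: g(ψ₂) = Σ zᵢ(Kᵢ−1)/(1+ψ₂(Kᵢ−1)) = 0.
g(0) = ΣzᵢKᵢ − 1 = 0.597 and g(1) = 1 − Σzᵢ/Kᵢ = -0.803, so a root lies in (0, 1).
Iterate (Newton) starting at ψ₂ = 0.5:
  ψ₂ = 0.500: g = 0.1537, g' = -0.883 → ψ₂ = 0.674
  ψ₂ = 0.674: g = -0.0205, g' = -1.173 → ψ₂ = 0.657
  ψ₂ = 0.657: g = -0.0004, g' = -1.127 → ψ₂ = 0.656
Converged at ψ₂ = 0.656.
  acetaldehyde: x = 0.420, y = 0.891
  n-heptane: x = 0.435, y = 0.087
  toluene: x = 0.144, y = 0.022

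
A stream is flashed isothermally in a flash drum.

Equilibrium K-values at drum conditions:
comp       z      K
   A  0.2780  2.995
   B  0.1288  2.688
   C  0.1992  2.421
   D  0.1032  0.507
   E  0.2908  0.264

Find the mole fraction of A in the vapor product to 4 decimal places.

Rachford–Rice: g(V/F) = Σ zᵢ(Kᵢ−1)/(1+V/F(Kᵢ−1)) = 0.
g(0) = ΣzᵢKᵢ − 1 = 0.7902 and g(1) = 1 − Σzᵢ/Kᵢ = -0.5281, so a root lies in (0, 1).
Newton–Raphson from V/F = 0.5:
  V/F = 0.5000: g = 0.15487, g' = -0.9613 → V/F = 0.6611
  V/F = 0.6611: g = -0.00447, g' = -1.0474 → V/F = 0.6568
Converged at V/F = 0.6568.
Compositions from xᵢ = zᵢ/(1+V/F(Kᵢ−1)), yᵢ = Kᵢxᵢ:
  A: x = 0.1203, y = 0.3604
  B: x = 0.0611, y = 0.1642
  C: x = 0.1030, y = 0.2494
  D: x = 0.1526, y = 0.0774
  E: x = 0.5629, y = 0.1486

y_A = 0.3604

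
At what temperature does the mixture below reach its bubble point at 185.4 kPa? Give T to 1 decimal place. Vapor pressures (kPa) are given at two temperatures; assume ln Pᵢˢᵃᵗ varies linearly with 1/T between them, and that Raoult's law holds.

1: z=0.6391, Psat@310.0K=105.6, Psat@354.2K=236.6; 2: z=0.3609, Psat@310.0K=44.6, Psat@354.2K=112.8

Bubble-point temperature: ΣzᵢPᵢˢᵃᵗ(T) = P. Interpolate ln Pᵢˢᵃᵗ = aᵢ + bᵢ/T.
  T = 310.0 K: ΣzᵢPᵢˢᵃᵗ = 83.59 kPa
  T = 354.2 K: ΣzᵢPᵢˢᵃᵗ = 191.92 kPa
  T = 332.1 K: ΣzᵢPᵢˢᵃᵗ = 130.17 kPa
  T = 343.1 K: ΣzᵢPᵢˢᵃᵗ = 158.90 kPa
  T = 348.6 K: ΣzᵢPᵢˢᵃᵗ = 174.74 kPa
  T = 351.4 K: ΣzᵢPᵢˢᵃᵗ = 183.20 kPa
Interpolating between 351.4 K and 354.2 K gives T ≈ 352.1 K.

T = 352.1 K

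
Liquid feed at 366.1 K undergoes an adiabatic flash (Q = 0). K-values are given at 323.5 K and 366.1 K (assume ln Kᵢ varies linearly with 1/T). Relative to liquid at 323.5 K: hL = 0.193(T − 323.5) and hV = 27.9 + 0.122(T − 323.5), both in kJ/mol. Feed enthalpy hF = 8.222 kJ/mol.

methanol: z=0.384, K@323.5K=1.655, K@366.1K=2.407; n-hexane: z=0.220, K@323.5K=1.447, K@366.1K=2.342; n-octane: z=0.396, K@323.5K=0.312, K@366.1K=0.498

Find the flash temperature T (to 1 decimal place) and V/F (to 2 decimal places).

Adiabatic flash: solve Rachford–Rice at each trial T, then check hF = ψ·hV(T) + (1−ψ)·hL(T).
  T = 323.5 K: K = (1.655, 1.447, 0.312), RR gives ψ = 0.192, H_out = 5.362 kJ/mol
  T = 366.1 K: K = (2.407, 2.342, 0.498), RR gives ψ = 0.917, H_out = 31.029 kJ/mol
  T = 344.8 K: K = (2.019, 1.868, 0.400), RR gives ψ = 0.595, H_out = 19.811 kJ/mol
  T = 334.1 K: K = (1.833, 1.650, 0.354), RR gives ψ = 0.417, H_out = 13.371 kJ/mol
  T = 328.8 K: K = (1.743, 1.547, 0.333), RR gives ψ = 0.314, H_out = 9.657 kJ/mol
  T = 326.1 K: K = (1.698, 1.496, 0.322), RR gives ψ = 0.255, H_out = 7.557 kJ/mol
  T = 327.5 K: K = (1.721, 1.522, 0.328), RR gives ψ = 0.286, H_out = 8.667 kJ/mol
Linear interpolation between T = 326.1 (H_out = 7.557) and T = 327.5 (H_out = 8.667) on hF = 8.222 gives T ≈ 326.9 K, at which ψ = 0.27.

T = 326.9 K, V/F = 0.27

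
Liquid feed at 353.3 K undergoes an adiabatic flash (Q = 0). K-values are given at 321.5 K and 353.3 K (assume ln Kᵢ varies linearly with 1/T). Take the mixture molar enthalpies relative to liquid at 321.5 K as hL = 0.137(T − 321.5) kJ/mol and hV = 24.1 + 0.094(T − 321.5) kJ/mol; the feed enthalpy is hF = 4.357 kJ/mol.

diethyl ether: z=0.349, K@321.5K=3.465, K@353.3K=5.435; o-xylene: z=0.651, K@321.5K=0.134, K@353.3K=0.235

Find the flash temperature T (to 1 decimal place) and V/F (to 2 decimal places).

Adiabatic flash: solve Rachford–Rice at each trial T, then check hF = ψ·hV(T) + (1−ψ)·hL(T).
  T = 321.5 K: K = (3.465, 0.134), RR gives ψ = 0.139, H_out = 3.348 kJ/mol
  T = 353.3 K: K = (5.435, 0.235), RR gives ψ = 0.309, H_out = 11.391 kJ/mol
  T = 337.4 K: K = (4.386, 0.180), RR gives ψ = 0.233, H_out = 7.640 kJ/mol
  T = 329.4 K: K = (3.907, 0.156), RR gives ψ = 0.189, H_out = 5.581 kJ/mol
  T = 325.4 K: K = (3.679, 0.144), RR gives ψ = 0.165, H_out = 4.481 kJ/mol
  T = 323.4 K: K = (3.568, 0.139), RR gives ψ = 0.152, H_out = 3.908 kJ/mol
Linear interpolation between T = 323.4 (H_out = 3.908) and T = 325.4 (H_out = 4.481) on hF = 4.357 gives T ≈ 325.0 K, at which ψ = 0.16.

T = 325.0 K, V/F = 0.16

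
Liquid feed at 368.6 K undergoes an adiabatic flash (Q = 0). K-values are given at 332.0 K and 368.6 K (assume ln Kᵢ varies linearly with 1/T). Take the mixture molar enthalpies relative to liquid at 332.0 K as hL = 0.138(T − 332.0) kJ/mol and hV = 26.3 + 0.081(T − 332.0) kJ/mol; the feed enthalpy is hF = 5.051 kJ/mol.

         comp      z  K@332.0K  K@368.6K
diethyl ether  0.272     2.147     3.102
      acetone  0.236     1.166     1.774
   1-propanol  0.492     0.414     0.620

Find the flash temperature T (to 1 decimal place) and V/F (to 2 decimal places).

Adiabatic flash: solve Rachford–Rice at each trial T, then check hF = ψ·hV(T) + (1−ψ)·hL(T).
  T = 332.0 K: K = (2.147, 1.166, 0.414), RR gives ψ = 0.125, H_out = 3.295 kJ/mol
  T = 368.6 K: K = (3.102, 1.774, 0.620), RR gives ψ = 0.960, H_out = 28.290 kJ/mol
  T = 350.3 K: K = (2.606, 1.454, 0.512), RR gives ψ = 0.527, H_out = 15.826 kJ/mol
  T = 341.1 K: K = (2.370, 1.305, 0.461), RR gives ψ = 0.330, H_out = 9.754 kJ/mol
  T = 336.6 K: K = (2.259, 1.235, 0.438), RR gives ψ = 0.231, H_out = 6.645 kJ/mol
  T = 334.3 K: K = (2.202, 1.200, 0.426), RR gives ψ = 0.179, H_out = 4.996 kJ/mol
Linear interpolation between T = 334.3 (H_out = 4.996) and T = 336.6 (H_out = 6.645) on hF = 5.051 gives T ≈ 334.4 K, at which ψ = 0.18.

T = 334.4 K, V/F = 0.18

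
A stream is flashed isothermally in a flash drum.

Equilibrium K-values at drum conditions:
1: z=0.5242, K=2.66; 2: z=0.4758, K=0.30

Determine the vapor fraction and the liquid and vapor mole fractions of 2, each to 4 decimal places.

Rachford–Rice: g(ψ) = Σ zᵢ(Kᵢ−1)/(1+ψ(Kᵢ−1)) = 0.
Feasibility: ΣzᵢKᵢ = 1.5371, Σzᵢ/Kᵢ = 1.7831 — both > 1, two phases present.
Binary case is linear: z₁(K₁−1)(1+ψ(K₂−1)) + z₂(K₂−1)(1+ψ(K₁−1)) = 0
⇒ ψ = [z₁(K₁−1)+z₂(K₂−1)] / [−(K₁−1)(K₂−1)] = 0.53711/1.16200 = 0.4622
Compositions from xᵢ = zᵢ/(1+ψ(Kᵢ−1)), yᵢ = Kᵢxᵢ:
  1: x = 0.2966, y = 0.7890
  2: x = 0.7034, y = 0.2110

ψ = 0.4622, x_2 = 0.7034, y_2 = 0.2110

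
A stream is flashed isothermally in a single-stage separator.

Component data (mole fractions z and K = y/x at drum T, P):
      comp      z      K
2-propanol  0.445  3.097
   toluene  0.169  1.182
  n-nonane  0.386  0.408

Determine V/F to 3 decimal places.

Newton–Raphson from V/F = 0.45:
  V/F = 0.450: g = 0.1970, g' = -0.774 → V/F = 0.705
  V/F = 0.705: g = 0.0119, g' = -0.721 → V/F = 0.721
Converged at V/F = 0.721.

V/F = 0.721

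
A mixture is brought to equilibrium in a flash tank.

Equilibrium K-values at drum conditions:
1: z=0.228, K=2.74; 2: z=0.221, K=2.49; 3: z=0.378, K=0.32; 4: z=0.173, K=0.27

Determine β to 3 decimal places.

Newton iteration, β⁰ = 0.5:
  β = 0.500: g = -0.1875, g' = -0.988 → β = 0.310
  β = 0.310: g = -0.0063, g' = -0.955 → β = 0.304
Converged at β = 0.304.

β = 0.304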